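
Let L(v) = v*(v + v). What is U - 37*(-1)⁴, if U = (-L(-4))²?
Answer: 987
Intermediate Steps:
L(v) = 2*v² (L(v) = v*(2*v) = 2*v²)
U = 1024 (U = (-2*(-4)²)² = (-2*16)² = (-1*32)² = (-32)² = 1024)
U - 37*(-1)⁴ = 1024 - 37*(-1)⁴ = 1024 - 37*1 = 1024 - 37 = 987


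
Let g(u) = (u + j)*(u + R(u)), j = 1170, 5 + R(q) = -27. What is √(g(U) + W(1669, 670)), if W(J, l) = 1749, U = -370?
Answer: 3*I*√35539 ≈ 565.55*I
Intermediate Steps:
R(q) = -32 (R(q) = -5 - 27 = -32)
g(u) = (-32 + u)*(1170 + u) (g(u) = (u + 1170)*(u - 32) = (1170 + u)*(-32 + u) = (-32 + u)*(1170 + u))
√(g(U) + W(1669, 670)) = √((-37440 + (-370)² + 1138*(-370)) + 1749) = √((-37440 + 136900 - 421060) + 1749) = √(-321600 + 1749) = √(-319851) = 3*I*√35539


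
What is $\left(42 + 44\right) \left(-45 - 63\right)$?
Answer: $-9288$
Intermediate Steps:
$\left(42 + 44\right) \left(-45 - 63\right) = 86 \left(-45 - 63\right) = 86 \left(-108\right) = -9288$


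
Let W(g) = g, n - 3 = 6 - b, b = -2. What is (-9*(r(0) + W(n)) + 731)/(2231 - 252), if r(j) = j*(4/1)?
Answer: 632/1979 ≈ 0.31935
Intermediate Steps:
n = 11 (n = 3 + (6 - 1*(-2)) = 3 + (6 + 2) = 3 + 8 = 11)
r(j) = 4*j (r(j) = j*(4*1) = j*4 = 4*j)
(-9*(r(0) + W(n)) + 731)/(2231 - 252) = (-9*(4*0 + 11) + 731)/(2231 - 252) = (-9*(0 + 11) + 731)/1979 = (-9*11 + 731)*(1/1979) = (-99 + 731)*(1/1979) = 632*(1/1979) = 632/1979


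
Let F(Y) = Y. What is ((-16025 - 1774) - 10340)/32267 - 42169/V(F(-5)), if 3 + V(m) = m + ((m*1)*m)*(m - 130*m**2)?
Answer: -929369114/2625985261 ≈ -0.35391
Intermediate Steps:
V(m) = -3 + m + m**2*(m - 130*m**2) (V(m) = -3 + (m + ((m*1)*m)*(m - 130*m**2)) = -3 + (m + (m*m)*(m - 130*m**2)) = -3 + (m + m**2*(m - 130*m**2)) = -3 + m + m**2*(m - 130*m**2))
((-16025 - 1774) - 10340)/32267 - 42169/V(F(-5)) = ((-16025 - 1774) - 10340)/32267 - 42169/(-3 - 5 + (-5)**3 - 130*(-5)**4) = (-17799 - 10340)*(1/32267) - 42169/(-3 - 5 - 125 - 130*625) = -28139*1/32267 - 42169/(-3 - 5 - 125 - 81250) = -28139/32267 - 42169/(-81383) = -28139/32267 - 42169*(-1/81383) = -28139/32267 + 42169/81383 = -929369114/2625985261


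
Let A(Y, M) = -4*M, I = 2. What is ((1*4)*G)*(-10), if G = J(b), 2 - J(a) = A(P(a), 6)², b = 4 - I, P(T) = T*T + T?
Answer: 22960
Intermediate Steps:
P(T) = T + T² (P(T) = T² + T = T + T²)
b = 2 (b = 4 - 1*2 = 4 - 2 = 2)
J(a) = -574 (J(a) = 2 - (-4*6)² = 2 - 1*(-24)² = 2 - 1*576 = 2 - 576 = -574)
G = -574
((1*4)*G)*(-10) = ((1*4)*(-574))*(-10) = (4*(-574))*(-10) = -2296*(-10) = 22960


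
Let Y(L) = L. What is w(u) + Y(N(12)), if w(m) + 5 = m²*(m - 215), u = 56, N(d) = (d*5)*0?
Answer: -498629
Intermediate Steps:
N(d) = 0 (N(d) = (5*d)*0 = 0)
w(m) = -5 + m²*(-215 + m) (w(m) = -5 + m²*(m - 215) = -5 + m²*(-215 + m))
w(u) + Y(N(12)) = (-5 + 56³ - 215*56²) + 0 = (-5 + 175616 - 215*3136) + 0 = (-5 + 175616 - 674240) + 0 = -498629 + 0 = -498629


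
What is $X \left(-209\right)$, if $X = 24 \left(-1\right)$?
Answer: $5016$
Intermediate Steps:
$X = -24$
$X \left(-209\right) = \left(-24\right) \left(-209\right) = 5016$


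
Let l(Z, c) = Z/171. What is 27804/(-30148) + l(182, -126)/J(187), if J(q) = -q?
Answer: -223643861/241010649 ≈ -0.92794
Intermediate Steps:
l(Z, c) = Z/171 (l(Z, c) = Z*(1/171) = Z/171)
27804/(-30148) + l(182, -126)/J(187) = 27804/(-30148) + ((1/171)*182)/((-1*187)) = 27804*(-1/30148) + (182/171)/(-187) = -6951/7537 + (182/171)*(-1/187) = -6951/7537 - 182/31977 = -223643861/241010649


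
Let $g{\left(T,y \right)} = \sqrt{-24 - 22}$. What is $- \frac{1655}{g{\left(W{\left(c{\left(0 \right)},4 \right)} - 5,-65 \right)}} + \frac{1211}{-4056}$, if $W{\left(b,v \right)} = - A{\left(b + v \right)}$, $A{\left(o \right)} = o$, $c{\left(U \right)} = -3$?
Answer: $- \frac{1211}{4056} + \frac{1655 i \sqrt{46}}{46} \approx -0.29857 + 244.02 i$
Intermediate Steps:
$W{\left(b,v \right)} = - b - v$ ($W{\left(b,v \right)} = - (b + v) = - b - v$)
$g{\left(T,y \right)} = i \sqrt{46}$ ($g{\left(T,y \right)} = \sqrt{-46} = i \sqrt{46}$)
$- \frac{1655}{g{\left(W{\left(c{\left(0 \right)},4 \right)} - 5,-65 \right)}} + \frac{1211}{-4056} = - \frac{1655}{i \sqrt{46}} + \frac{1211}{-4056} = - 1655 \left(- \frac{i \sqrt{46}}{46}\right) + 1211 \left(- \frac{1}{4056}\right) = \frac{1655 i \sqrt{46}}{46} - \frac{1211}{4056} = - \frac{1211}{4056} + \frac{1655 i \sqrt{46}}{46}$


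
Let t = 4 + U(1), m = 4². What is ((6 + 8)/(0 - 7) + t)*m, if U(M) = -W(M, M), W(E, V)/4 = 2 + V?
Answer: -160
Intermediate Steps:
W(E, V) = 8 + 4*V (W(E, V) = 4*(2 + V) = 8 + 4*V)
U(M) = -8 - 4*M (U(M) = -(8 + 4*M) = -8 - 4*M)
m = 16
t = -8 (t = 4 + (-8 - 4*1) = 4 + (-8 - 4) = 4 - 12 = -8)
((6 + 8)/(0 - 7) + t)*m = ((6 + 8)/(0 - 7) - 8)*16 = (14/(-7) - 8)*16 = (14*(-⅐) - 8)*16 = (-2 - 8)*16 = -10*16 = -160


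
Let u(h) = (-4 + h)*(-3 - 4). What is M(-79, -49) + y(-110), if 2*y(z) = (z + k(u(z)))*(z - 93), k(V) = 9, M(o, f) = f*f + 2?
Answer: 25309/2 ≈ 12655.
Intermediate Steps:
u(h) = 28 - 7*h (u(h) = (-4 + h)*(-7) = 28 - 7*h)
M(o, f) = 2 + f² (M(o, f) = f² + 2 = 2 + f²)
y(z) = (-93 + z)*(9 + z)/2 (y(z) = ((z + 9)*(z - 93))/2 = ((9 + z)*(-93 + z))/2 = ((-93 + z)*(9 + z))/2 = (-93 + z)*(9 + z)/2)
M(-79, -49) + y(-110) = (2 + (-49)²) + (-837/2 + (½)*(-110)² - 42*(-110)) = (2 + 2401) + (-837/2 + (½)*12100 + 4620) = 2403 + (-837/2 + 6050 + 4620) = 2403 + 20503/2 = 25309/2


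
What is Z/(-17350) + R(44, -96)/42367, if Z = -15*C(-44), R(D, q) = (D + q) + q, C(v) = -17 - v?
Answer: 2918167/147013490 ≈ 0.019850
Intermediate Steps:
R(D, q) = D + 2*q
Z = -405 (Z = -15*(-17 - 1*(-44)) = -15*(-17 + 44) = -15*27 = -405)
Z/(-17350) + R(44, -96)/42367 = -405/(-17350) + (44 + 2*(-96))/42367 = -405*(-1/17350) + (44 - 192)*(1/42367) = 81/3470 - 148*1/42367 = 81/3470 - 148/42367 = 2918167/147013490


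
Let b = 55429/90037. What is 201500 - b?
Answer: 18142400071/90037 ≈ 2.0150e+5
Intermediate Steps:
b = 55429/90037 (b = 55429*(1/90037) = 55429/90037 ≈ 0.61562)
201500 - b = 201500 - 1*55429/90037 = 201500 - 55429/90037 = 18142400071/90037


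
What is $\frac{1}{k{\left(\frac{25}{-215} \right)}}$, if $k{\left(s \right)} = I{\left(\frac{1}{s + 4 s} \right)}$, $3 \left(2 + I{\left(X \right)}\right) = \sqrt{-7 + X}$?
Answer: $- \frac{225}{559} - \frac{15 i \sqrt{218}}{1118} \approx -0.4025 - 0.1981 i$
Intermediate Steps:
$I{\left(X \right)} = -2 + \frac{\sqrt{-7 + X}}{3}$
$k{\left(s \right)} = -2 + \frac{\sqrt{-7 + \frac{1}{5 s}}}{3}$ ($k{\left(s \right)} = -2 + \frac{\sqrt{-7 + \frac{1}{s + 4 s}}}{3} = -2 + \frac{\sqrt{-7 + \frac{1}{5 s}}}{3}$)
$\frac{1}{k{\left(\frac{25}{-215} \right)}} = \frac{1}{-2 + \frac{\sqrt{-175 + \frac{5}{25 \frac{1}{-215}}}}{15}} = \frac{1}{-2 + \frac{\sqrt{-175 + \frac{5}{25 \left(- \frac{1}{215}\right)}}}{15}} = \frac{1}{-2 + \frac{\sqrt{-175 + \frac{5}{- \frac{5}{43}}}}{15}} = \frac{1}{-2 + \frac{\sqrt{-175 + 5 \left(- \frac{43}{5}\right)}}{15}} = \frac{1}{-2 + \frac{\sqrt{-175 - 43}}{15}} = \frac{1}{-2 + \frac{\sqrt{-218}}{15}} = \frac{1}{-2 + \frac{i \sqrt{218}}{15}}$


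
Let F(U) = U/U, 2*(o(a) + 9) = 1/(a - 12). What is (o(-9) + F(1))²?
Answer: 113569/1764 ≈ 64.381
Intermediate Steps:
o(a) = -9 + 1/(2*(-12 + a)) (o(a) = -9 + 1/(2*(a - 12)) = -9 + 1/(2*(-12 + a)))
F(U) = 1
(o(-9) + F(1))² = ((217 - 18*(-9))/(2*(-12 - 9)) + 1)² = ((½)*(217 + 162)/(-21) + 1)² = ((½)*(-1/21)*379 + 1)² = (-379/42 + 1)² = (-337/42)² = 113569/1764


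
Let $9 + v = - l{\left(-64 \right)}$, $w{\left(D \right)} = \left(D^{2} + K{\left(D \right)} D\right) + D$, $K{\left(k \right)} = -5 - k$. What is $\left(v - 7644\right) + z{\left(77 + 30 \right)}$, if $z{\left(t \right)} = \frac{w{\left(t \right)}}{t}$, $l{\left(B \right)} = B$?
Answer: $-7593$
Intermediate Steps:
$w{\left(D \right)} = D + D^{2} + D \left(-5 - D\right)$ ($w{\left(D \right)} = \left(D^{2} + \left(-5 - D\right) D\right) + D = \left(D^{2} + D \left(-5 - D\right)\right) + D = D + D^{2} + D \left(-5 - D\right)$)
$z{\left(t \right)} = -4$ ($z{\left(t \right)} = \frac{\left(-4\right) t}{t} = -4$)
$v = 55$ ($v = -9 - -64 = -9 + 64 = 55$)
$\left(v - 7644\right) + z{\left(77 + 30 \right)} = \left(55 - 7644\right) - 4 = -7589 - 4 = -7593$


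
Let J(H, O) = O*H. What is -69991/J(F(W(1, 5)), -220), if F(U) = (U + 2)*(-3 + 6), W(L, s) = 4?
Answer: 69991/3960 ≈ 17.674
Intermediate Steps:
F(U) = 6 + 3*U (F(U) = (2 + U)*3 = 6 + 3*U)
J(H, O) = H*O
-69991/J(F(W(1, 5)), -220) = -69991*(-1/(220*(6 + 3*4))) = -69991*(-1/(220*(6 + 12))) = -69991/(18*(-220)) = -69991/(-3960) = -69991*(-1/3960) = 69991/3960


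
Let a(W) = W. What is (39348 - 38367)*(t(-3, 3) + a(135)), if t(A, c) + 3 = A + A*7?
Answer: 105948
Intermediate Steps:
t(A, c) = -3 + 8*A (t(A, c) = -3 + (A + A*7) = -3 + (A + 7*A) = -3 + 8*A)
(39348 - 38367)*(t(-3, 3) + a(135)) = (39348 - 38367)*((-3 + 8*(-3)) + 135) = 981*((-3 - 24) + 135) = 981*(-27 + 135) = 981*108 = 105948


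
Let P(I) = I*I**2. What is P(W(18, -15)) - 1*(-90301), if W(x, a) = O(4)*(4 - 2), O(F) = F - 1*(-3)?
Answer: 93045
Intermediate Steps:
O(F) = 3 + F (O(F) = F + 3 = 3 + F)
W(x, a) = 14 (W(x, a) = (3 + 4)*(4 - 2) = 7*2 = 14)
P(I) = I**3
P(W(18, -15)) - 1*(-90301) = 14**3 - 1*(-90301) = 2744 + 90301 = 93045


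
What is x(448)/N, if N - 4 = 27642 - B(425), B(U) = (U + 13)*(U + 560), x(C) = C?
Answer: -56/50473 ≈ -0.0011095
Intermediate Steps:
B(U) = (13 + U)*(560 + U)
N = -403784 (N = 4 + (27642 - (7280 + 425² + 573*425)) = 4 + (27642 - (7280 + 180625 + 243525)) = 4 + (27642 - 1*431430) = 4 + (27642 - 431430) = 4 - 403788 = -403784)
x(448)/N = 448/(-403784) = 448*(-1/403784) = -56/50473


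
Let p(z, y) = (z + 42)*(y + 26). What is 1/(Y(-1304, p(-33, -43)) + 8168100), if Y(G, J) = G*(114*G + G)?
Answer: 1/203715940 ≈ 4.9088e-9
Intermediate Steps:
p(z, y) = (26 + y)*(42 + z) (p(z, y) = (42 + z)*(26 + y) = (26 + y)*(42 + z))
Y(G, J) = 115*G² (Y(G, J) = G*(115*G) = 115*G²)
1/(Y(-1304, p(-33, -43)) + 8168100) = 1/(115*(-1304)² + 8168100) = 1/(115*1700416 + 8168100) = 1/(195547840 + 8168100) = 1/203715940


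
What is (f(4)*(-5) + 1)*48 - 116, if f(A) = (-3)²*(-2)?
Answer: 4252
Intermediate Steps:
f(A) = -18 (f(A) = 9*(-2) = -18)
(f(4)*(-5) + 1)*48 - 116 = (-18*(-5) + 1)*48 - 116 = (90 + 1)*48 - 116 = 91*48 - 116 = 4368 - 116 = 4252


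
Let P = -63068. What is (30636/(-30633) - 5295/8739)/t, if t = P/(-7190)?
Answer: -171733045745/937967572362 ≈ -0.18309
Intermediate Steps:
t = 31534/3595 (t = -63068/(-7190) = -63068*(-1/7190) = 31534/3595 ≈ 8.7716)
(30636/(-30633) - 5295/8739)/t = (30636/(-30633) - 5295/8739)/(31534/3595) = (30636*(-1/30633) - 5295*1/8739)*(3595/31534) = (-10212/10211 - 1765/2913)*(3595/31534) = -47769971/29744643*3595/31534 = -171733045745/937967572362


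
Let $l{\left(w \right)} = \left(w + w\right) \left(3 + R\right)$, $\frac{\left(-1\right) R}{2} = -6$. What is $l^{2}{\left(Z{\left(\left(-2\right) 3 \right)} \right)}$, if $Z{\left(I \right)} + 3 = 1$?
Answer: $3600$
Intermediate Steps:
$R = 12$ ($R = \left(-2\right) \left(-6\right) = 12$)
$Z{\left(I \right)} = -2$ ($Z{\left(I \right)} = -3 + 1 = -2$)
$l{\left(w \right)} = 30 w$ ($l{\left(w \right)} = \left(w + w\right) \left(3 + 12\right) = 2 w 15 = 30 w$)
$l^{2}{\left(Z{\left(\left(-2\right) 3 \right)} \right)} = \left(30 \left(-2\right)\right)^{2} = \left(-60\right)^{2} = 3600$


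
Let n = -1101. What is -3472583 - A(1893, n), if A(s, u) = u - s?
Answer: -3469589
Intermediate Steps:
-3472583 - A(1893, n) = -3472583 - (-1101 - 1*1893) = -3472583 - (-1101 - 1893) = -3472583 - 1*(-2994) = -3472583 + 2994 = -3469589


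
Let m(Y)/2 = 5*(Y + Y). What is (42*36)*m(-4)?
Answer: -120960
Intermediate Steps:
m(Y) = 20*Y (m(Y) = 2*(5*(Y + Y)) = 2*(5*(2*Y)) = 2*(10*Y) = 20*Y)
(42*36)*m(-4) = (42*36)*(20*(-4)) = 1512*(-80) = -120960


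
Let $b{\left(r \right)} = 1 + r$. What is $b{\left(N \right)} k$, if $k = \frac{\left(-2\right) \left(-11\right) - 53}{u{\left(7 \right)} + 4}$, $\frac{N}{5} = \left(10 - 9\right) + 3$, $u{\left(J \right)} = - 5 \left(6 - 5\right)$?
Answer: $651$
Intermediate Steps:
$u{\left(J \right)} = -5$ ($u{\left(J \right)} = \left(-5\right) 1 = -5$)
$N = 20$ ($N = 5 \left(\left(10 - 9\right) + 3\right) = 5 \left(1 + 3\right) = 5 \cdot 4 = 20$)
$k = 31$ ($k = \frac{\left(-2\right) \left(-11\right) - 53}{-5 + 4} = \frac{22 - 53}{-1} = \left(-31\right) \left(-1\right) = 31$)
$b{\left(N \right)} k = \left(1 + 20\right) 31 = 21 \cdot 31 = 651$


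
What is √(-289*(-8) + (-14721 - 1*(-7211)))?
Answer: I*√5198 ≈ 72.097*I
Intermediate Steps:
√(-289*(-8) + (-14721 - 1*(-7211))) = √(2312 + (-14721 + 7211)) = √(2312 - 7510) = √(-5198) = I*√5198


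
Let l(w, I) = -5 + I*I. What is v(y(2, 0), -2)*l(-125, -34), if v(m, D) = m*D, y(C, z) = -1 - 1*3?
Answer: 9208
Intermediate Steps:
y(C, z) = -4 (y(C, z) = -1 - 3 = -4)
l(w, I) = -5 + I²
v(m, D) = D*m
v(y(2, 0), -2)*l(-125, -34) = (-2*(-4))*(-5 + (-34)²) = 8*(-5 + 1156) = 8*1151 = 9208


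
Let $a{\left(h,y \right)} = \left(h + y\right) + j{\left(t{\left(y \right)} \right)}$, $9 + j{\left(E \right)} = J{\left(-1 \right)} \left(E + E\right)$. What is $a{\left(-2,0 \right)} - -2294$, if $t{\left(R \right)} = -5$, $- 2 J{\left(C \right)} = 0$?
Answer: $2283$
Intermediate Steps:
$J{\left(C \right)} = 0$ ($J{\left(C \right)} = \left(- \frac{1}{2}\right) 0 = 0$)
$j{\left(E \right)} = -9$ ($j{\left(E \right)} = -9 + 0 \left(E + E\right) = -9 + 0 \cdot 2 E = -9 + 0 = -9$)
$a{\left(h,y \right)} = -9 + h + y$ ($a{\left(h,y \right)} = \left(h + y\right) - 9 = -9 + h + y$)
$a{\left(-2,0 \right)} - -2294 = \left(-9 - 2 + 0\right) - -2294 = -11 + 2294 = 2283$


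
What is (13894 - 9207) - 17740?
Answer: -13053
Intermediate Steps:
(13894 - 9207) - 17740 = 4687 - 17740 = -13053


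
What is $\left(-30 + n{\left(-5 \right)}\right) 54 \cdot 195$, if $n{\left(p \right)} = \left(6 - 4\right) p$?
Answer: $-421200$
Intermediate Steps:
$n{\left(p \right)} = 2 p$
$\left(-30 + n{\left(-5 \right)}\right) 54 \cdot 195 = \left(-30 + 2 \left(-5\right)\right) 54 \cdot 195 = \left(-30 - 10\right) 54 \cdot 195 = \left(-40\right) 54 \cdot 195 = \left(-2160\right) 195 = -421200$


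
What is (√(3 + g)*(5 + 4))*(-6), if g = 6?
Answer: -162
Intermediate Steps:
(√(3 + g)*(5 + 4))*(-6) = (√(3 + 6)*(5 + 4))*(-6) = (√9*9)*(-6) = (3*9)*(-6) = 27*(-6) = -162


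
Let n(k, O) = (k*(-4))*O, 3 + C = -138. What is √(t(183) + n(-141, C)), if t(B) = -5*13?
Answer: I*√79589 ≈ 282.12*I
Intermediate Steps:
C = -141 (C = -3 - 138 = -141)
t(B) = -65
n(k, O) = -4*O*k (n(k, O) = (-4*k)*O = -4*O*k)
√(t(183) + n(-141, C)) = √(-65 - 4*(-141)*(-141)) = √(-65 - 79524) = √(-79589) = I*√79589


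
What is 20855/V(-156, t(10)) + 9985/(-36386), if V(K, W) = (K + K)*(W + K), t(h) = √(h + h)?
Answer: 136619755/884761976 + 20855*√5/3793296 ≈ 0.16671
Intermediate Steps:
t(h) = √2*√h (t(h) = √(2*h) = √2*√h)
V(K, W) = 2*K*(K + W) (V(K, W) = (2*K)*(K + W) = 2*K*(K + W))
20855/V(-156, t(10)) + 9985/(-36386) = 20855/((2*(-156)*(-156 + √2*√10))) + 9985/(-36386) = 20855/((2*(-156)*(-156 + 2*√5))) + 9985*(-1/36386) = 20855/(48672 - 624*√5) - 9985/36386 = -9985/36386 + 20855/(48672 - 624*√5)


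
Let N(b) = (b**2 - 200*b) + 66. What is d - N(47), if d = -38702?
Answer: -31577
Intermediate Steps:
N(b) = 66 + b**2 - 200*b
d - N(47) = -38702 - (66 + 47**2 - 200*47) = -38702 - (66 + 2209 - 9400) = -38702 - 1*(-7125) = -38702 + 7125 = -31577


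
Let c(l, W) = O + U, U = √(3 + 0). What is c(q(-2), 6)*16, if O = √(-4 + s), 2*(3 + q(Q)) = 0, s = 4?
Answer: 16*√3 ≈ 27.713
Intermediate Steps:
q(Q) = -3 (q(Q) = -3 + (½)*0 = -3 + 0 = -3)
O = 0 (O = √(-4 + 4) = √0 = 0)
U = √3 ≈ 1.7320
c(l, W) = √3 (c(l, W) = 0 + √3 = √3)
c(q(-2), 6)*16 = √3*16 = 16*√3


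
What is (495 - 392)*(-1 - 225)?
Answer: -23278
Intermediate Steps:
(495 - 392)*(-1 - 225) = 103*(-226) = -23278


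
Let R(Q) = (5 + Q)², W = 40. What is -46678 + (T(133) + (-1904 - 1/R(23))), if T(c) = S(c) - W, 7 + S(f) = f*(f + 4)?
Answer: -23839873/784 ≈ -30408.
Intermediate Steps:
S(f) = -7 + f*(4 + f) (S(f) = -7 + f*(f + 4) = -7 + f*(4 + f))
T(c) = -47 + c² + 4*c (T(c) = (-7 + c² + 4*c) - 1*40 = (-7 + c² + 4*c) - 40 = -47 + c² + 4*c)
-46678 + (T(133) + (-1904 - 1/R(23))) = -46678 + ((-47 + 133² + 4*133) + (-1904 - 1/((5 + 23)²))) = -46678 + ((-47 + 17689 + 532) + (-1904 - 1/(28²))) = -46678 + (18174 + (-1904 - 1/784)) = -46678 + (18174 - 1492737/784) = -46678 + 12755679/784 = -23839873/784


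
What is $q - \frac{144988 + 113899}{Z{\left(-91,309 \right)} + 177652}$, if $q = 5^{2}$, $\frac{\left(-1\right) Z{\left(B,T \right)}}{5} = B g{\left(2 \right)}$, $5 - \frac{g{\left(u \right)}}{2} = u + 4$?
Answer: $\frac{4159663}{176742} \approx 23.535$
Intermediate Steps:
$g{\left(u \right)} = 2 - 2 u$ ($g{\left(u \right)} = 10 - 2 \left(u + 4\right) = 10 - 2 \left(4 + u\right) = 10 - \left(8 + 2 u\right) = 2 - 2 u$)
$Z{\left(B,T \right)} = 10 B$ ($Z{\left(B,T \right)} = - 5 B \left(2 - 4\right) = - 5 B \left(-2\right) = - 5 \left(- 2 B\right) = 10 B$)
$q = 25$
$q - \frac{144988 + 113899}{Z{\left(-91,309 \right)} + 177652} = 25 - \frac{144988 + 113899}{10 \left(-91\right) + 177652} = 25 - \frac{258887}{-910 + 177652} = 25 - \frac{258887}{176742} = \frac{4159663}{176742}$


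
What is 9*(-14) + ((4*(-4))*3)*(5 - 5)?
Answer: -126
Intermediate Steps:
9*(-14) + ((4*(-4))*3)*(5 - 5) = -126 - 16*3*0 = -126 - 48*0 = -126 + 0 = -126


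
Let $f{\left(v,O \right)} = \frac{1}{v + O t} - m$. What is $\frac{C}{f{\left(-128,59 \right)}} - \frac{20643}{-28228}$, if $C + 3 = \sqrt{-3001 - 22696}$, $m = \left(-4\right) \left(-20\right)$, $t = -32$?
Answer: $\frac{3500046627}{4552640068} - \frac{2016 i \sqrt{25697}}{161281} \approx 0.7688 - 2.0038 i$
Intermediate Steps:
$m = 80$
$f{\left(v,O \right)} = -80 + \frac{1}{v - 32 O}$ ($f{\left(v,O \right)} = \frac{1}{v + O \left(-32\right)} - 80 = \frac{1}{v - 32 O} - 80 = -80 + \frac{1}{v - 32 O}$)
$C = -3 + i \sqrt{25697}$ ($C = -3 + \sqrt{-3001 - 22696} = -3 + \sqrt{-25697} = -3 + i \sqrt{25697} \approx -3.0 + 160.3 i$)
$\frac{C}{f{\left(-128,59 \right)}} - \frac{20643}{-28228} = \frac{-3 + i \sqrt{25697}}{\frac{1}{-128 - 1888} \left(1 - -10240 + 2560 \cdot 59\right)} - \frac{20643}{-28228} = \frac{-3 + i \sqrt{25697}}{\frac{1}{-128 - 1888} \left(1 + 10240 + 151040\right)} - - \frac{20643}{28228} = \frac{-3 + i \sqrt{25697}}{\frac{1}{-2016} \cdot 161281} + \frac{20643}{28228} = \frac{-3 + i \sqrt{25697}}{\left(- \frac{1}{2016}\right) 161281} + \frac{20643}{28228} = \frac{-3 + i \sqrt{25697}}{- \frac{161281}{2016}} + \frac{20643}{28228} = \left(-3 + i \sqrt{25697}\right) \left(- \frac{2016}{161281}\right) + \frac{20643}{28228} = \left(\frac{6048}{161281} - \frac{2016 i \sqrt{25697}}{161281}\right) + \frac{20643}{28228} = \frac{3500046627}{4552640068} - \frac{2016 i \sqrt{25697}}{161281}$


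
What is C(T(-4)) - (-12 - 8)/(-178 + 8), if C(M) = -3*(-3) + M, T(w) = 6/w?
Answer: 251/34 ≈ 7.3824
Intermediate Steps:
C(M) = 9 + M
C(T(-4)) - (-12 - 8)/(-178 + 8) = (9 + 6/(-4)) - (-12 - 8)/(-178 + 8) = (9 + 6*(-¼)) - (-20)/(-170) = (9 - 3/2) - (-20)*(-1)/170 = 15/2 - 1*2/17 = 15/2 - 2/17 = 251/34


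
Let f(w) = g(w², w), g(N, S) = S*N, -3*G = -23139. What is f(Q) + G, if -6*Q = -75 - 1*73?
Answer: 613475/27 ≈ 22721.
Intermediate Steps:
G = 7713 (G = -⅓*(-23139) = 7713)
g(N, S) = N*S
Q = 74/3 (Q = -(-75 - 1*73)/6 = -(-75 - 73)/6 = -⅙*(-148) = 74/3 ≈ 24.667)
f(w) = w³ (f(w) = w²*w = w³)
f(Q) + G = (74/3)³ + 7713 = 405224/27 + 7713 = 613475/27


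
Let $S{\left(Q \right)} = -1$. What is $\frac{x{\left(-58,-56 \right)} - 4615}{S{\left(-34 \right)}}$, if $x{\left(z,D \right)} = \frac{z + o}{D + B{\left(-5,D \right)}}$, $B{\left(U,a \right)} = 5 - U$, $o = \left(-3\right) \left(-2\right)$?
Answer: $\frac{106119}{23} \approx 4613.9$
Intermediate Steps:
$o = 6$
$x{\left(z,D \right)} = \frac{6 + z}{10 + D}$ ($x{\left(z,D \right)} = \frac{z + 6}{D + \left(5 - -5\right)} = \frac{6 + z}{D + \left(5 + 5\right)} = \frac{6 + z}{D + 10} = \frac{6 + z}{10 + D}$)
$\frac{x{\left(-58,-56 \right)} - 4615}{S{\left(-34 \right)}} = \frac{\frac{6 - 58}{10 - 56} - 4615}{-1} = \left(\frac{1}{-46} \left(-52\right) - 4615\right) \left(-1\right) = \left(\left(- \frac{1}{46}\right) \left(-52\right) - 4615\right) \left(-1\right) = \left(\frac{26}{23} - 4615\right) \left(-1\right) = \left(- \frac{106119}{23}\right) \left(-1\right) = \frac{106119}{23}$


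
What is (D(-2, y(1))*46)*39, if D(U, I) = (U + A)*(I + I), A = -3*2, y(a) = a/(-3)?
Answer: 9568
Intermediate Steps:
y(a) = -a/3 (y(a) = a*(-⅓) = -a/3)
A = -6
D(U, I) = 2*I*(-6 + U) (D(U, I) = (U - 6)*(I + I) = (-6 + U)*(2*I) = 2*I*(-6 + U))
(D(-2, y(1))*46)*39 = ((2*(-⅓*1)*(-6 - 2))*46)*39 = ((2*(-⅓)*(-8))*46)*39 = ((16/3)*46)*39 = (736/3)*39 = 9568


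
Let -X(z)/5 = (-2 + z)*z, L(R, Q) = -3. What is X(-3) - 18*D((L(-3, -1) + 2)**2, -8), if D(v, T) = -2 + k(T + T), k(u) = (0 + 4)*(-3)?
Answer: 177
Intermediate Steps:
k(u) = -12 (k(u) = 4*(-3) = -12)
X(z) = -5*z*(-2 + z) (X(z) = -5*(-2 + z)*z = -5*z*(-2 + z))
D(v, T) = -14 (D(v, T) = -2 - 12 = -14)
X(-3) - 18*D((L(-3, -1) + 2)**2, -8) = 5*(-3)*(2 - 1*(-3)) - 18*(-14) = 5*(-3)*(2 + 3) + 252 = 5*(-3)*5 + 252 = -75 + 252 = 177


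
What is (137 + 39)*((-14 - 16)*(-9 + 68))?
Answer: -311520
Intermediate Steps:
(137 + 39)*((-14 - 16)*(-9 + 68)) = 176*(-30*59) = 176*(-1770) = -311520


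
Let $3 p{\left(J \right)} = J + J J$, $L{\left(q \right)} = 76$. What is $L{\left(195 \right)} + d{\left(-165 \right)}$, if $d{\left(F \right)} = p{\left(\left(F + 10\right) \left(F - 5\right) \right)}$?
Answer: $\frac{694349078}{3} \approx 2.3145 \cdot 10^{8}$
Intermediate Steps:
$p{\left(J \right)} = \frac{J}{3} + \frac{J^{2}}{3}$ ($p{\left(J \right)} = \frac{J + J J}{3} = \frac{J + J^{2}}{3} = \frac{J}{3} + \frac{J^{2}}{3}$)
$d{\left(F \right)} = \frac{\left(1 + \left(-5 + F\right) \left(10 + F\right)\right) \left(-5 + F\right) \left(10 + F\right)}{3}$ ($d{\left(F \right)} = \frac{\left(F + 10\right) \left(F - 5\right) \left(1 + \left(F + 10\right) \left(F - 5\right)\right)}{3} = \frac{\left(10 + F\right) \left(F - 5\right) \left(1 + \left(10 + F\right) \left(F - 5\right)\right)}{3} = \frac{\left(10 + F\right) \left(-5 + F\right) \left(1 + \left(10 + F\right) \left(-5 + F\right)\right)}{3} = \frac{\left(-5 + F\right) \left(10 + F\right) \left(1 + \left(-5 + F\right) \left(10 + F\right)\right)}{3} = \frac{\left(1 + \left(-5 + F\right) \left(10 + F\right)\right) \left(-5 + F\right) \left(10 + F\right)}{3}$)
$L{\left(195 \right)} + d{\left(-165 \right)} = 76 + \frac{\left(-50 + \left(-165\right)^{2} + 5 \left(-165\right)\right) \left(-49 + \left(-165\right)^{2} + 5 \left(-165\right)\right)}{3} = 76 + \frac{\left(-50 + 27225 - 825\right) \left(-49 + 27225 - 825\right)}{3} = 76 + \frac{1}{3} \cdot 26350 \cdot 26351 = 76 + \frac{694348850}{3} = \frac{694349078}{3}$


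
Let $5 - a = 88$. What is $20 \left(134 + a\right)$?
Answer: $1020$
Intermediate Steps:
$a = -83$ ($a = 5 - 88 = -83$)
$20 \left(134 + a\right) = 20 \left(134 - 83\right) = 20 \cdot 51 = 1020$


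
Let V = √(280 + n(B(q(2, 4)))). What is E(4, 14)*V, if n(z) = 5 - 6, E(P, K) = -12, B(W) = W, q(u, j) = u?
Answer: -36*√31 ≈ -200.44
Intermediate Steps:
n(z) = -1
V = 3*√31 (V = √(280 - 1) = √279 = 3*√31 ≈ 16.703)
E(4, 14)*V = -36*√31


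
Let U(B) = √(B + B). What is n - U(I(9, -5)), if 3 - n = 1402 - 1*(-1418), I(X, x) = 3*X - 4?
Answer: -2817 - √46 ≈ -2823.8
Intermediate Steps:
I(X, x) = -4 + 3*X
U(B) = √2*√B (U(B) = √(2*B) = √2*√B)
n = -2817 (n = 3 - (1402 - 1*(-1418)) = 3 - (1402 + 1418) = 3 - 1*2820 = 3 - 2820 = -2817)
n - U(I(9, -5)) = -2817 - √2*√(-4 + 3*9) = -2817 - √2*√(-4 + 27) = -2817 - √2*√23 = -2817 - √46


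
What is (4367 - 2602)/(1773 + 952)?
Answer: 353/545 ≈ 0.64771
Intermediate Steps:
(4367 - 2602)/(1773 + 952) = 1765/2725 = 1765*(1/2725) = 353/545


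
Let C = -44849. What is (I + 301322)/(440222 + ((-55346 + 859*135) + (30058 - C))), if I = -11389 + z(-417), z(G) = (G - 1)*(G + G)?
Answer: 638545/575748 ≈ 1.1091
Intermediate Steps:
z(G) = 2*G*(-1 + G) (z(G) = (-1 + G)*(2*G) = 2*G*(-1 + G))
I = 337223 (I = -11389 + 2*(-417)*(-1 - 417) = -11389 + 2*(-417)*(-418) = -11389 + 348612 = 337223)
(I + 301322)/(440222 + ((-55346 + 859*135) + (30058 - C))) = (337223 + 301322)/(440222 + ((-55346 + 859*135) + (30058 - 1*(-44849)))) = 638545/(440222 + ((-55346 + 115965) + (30058 + 44849))) = 638545/(440222 + (60619 + 74907)) = 638545/(440222 + 135526) = 638545/575748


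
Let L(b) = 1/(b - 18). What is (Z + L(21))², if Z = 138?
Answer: 172225/9 ≈ 19136.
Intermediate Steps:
L(b) = 1/(-18 + b)
(Z + L(21))² = (138 + 1/(-18 + 21))² = (138 + 1/3)² = (138 + ⅓)² = (415/3)² = 172225/9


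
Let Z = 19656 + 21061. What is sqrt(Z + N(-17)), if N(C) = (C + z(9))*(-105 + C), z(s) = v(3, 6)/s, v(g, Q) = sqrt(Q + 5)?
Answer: sqrt(385119 - 122*sqrt(11))/3 ≈ 206.75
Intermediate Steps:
v(g, Q) = sqrt(5 + Q)
z(s) = sqrt(11)/s (z(s) = sqrt(5 + 6)/s = sqrt(11)/s)
N(C) = (-105 + C)*(C + sqrt(11)/9) (N(C) = (C + sqrt(11)/9)*(-105 + C) = (-105 + C)*(C + sqrt(11)/9))
Z = 40717
sqrt(Z + N(-17)) = sqrt(40717 + ((-17)**2 - 105*(-17) - 35*sqrt(11)/3 + (1/9)*(-17)*sqrt(11))) = sqrt(40717 + (289 + 1785 - 35*sqrt(11)/3 - 17*sqrt(11)/9)) = sqrt(40717 + (2074 - 122*sqrt(11)/9)) = sqrt(42791 - 122*sqrt(11)/9)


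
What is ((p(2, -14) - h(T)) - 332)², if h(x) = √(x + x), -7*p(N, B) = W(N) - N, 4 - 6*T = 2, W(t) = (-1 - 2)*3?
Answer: 16050005/147 + 1542*√6/7 ≈ 1.0972e+5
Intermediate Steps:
W(t) = -9 (W(t) = -3*3 = -9)
T = ⅓ (T = ⅔ - ⅙*2 = ⅔ - ⅓ = ⅓ ≈ 0.33333)
p(N, B) = 9/7 + N/7 (p(N, B) = -(-9 - N)/7 = 9/7 + N/7)
h(x) = √2*√x (h(x) = √(2*x) = √2*√x)
((p(2, -14) - h(T)) - 332)² = (((9/7 + (⅐)*2) - √2*√(⅓)) - 332)² = (((9/7 + 2/7) - √2*√3/3) - 332)² = ((11/7 - √6/3) - 332)² = (-2313/7 - √6/3)²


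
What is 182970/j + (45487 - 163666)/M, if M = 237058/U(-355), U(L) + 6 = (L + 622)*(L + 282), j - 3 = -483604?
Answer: 1114239081340503/114641485858 ≈ 9719.3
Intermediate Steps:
j = -483601 (j = 3 - 483604 = -483601)
U(L) = -6 + (282 + L)*(622 + L) (U(L) = -6 + (L + 622)*(L + 282) = -6 + (622 + L)*(282 + L) = -6 + (282 + L)*(622 + L))
M = -237058/19497 (M = 237058/(175398 + (-355)² + 904*(-355)) = 237058/(175398 + 126025 - 320920) = 237058/(-19497) = 237058*(-1/19497) = -237058/19497 ≈ -12.159)
182970/j + (45487 - 163666)/M = 182970/(-483601) + (45487 - 163666)/(-237058/19497) = 182970*(-1/483601) - 118179*(-19497/237058) = -182970/483601 + 2304135963/237058 = 1114239081340503/114641485858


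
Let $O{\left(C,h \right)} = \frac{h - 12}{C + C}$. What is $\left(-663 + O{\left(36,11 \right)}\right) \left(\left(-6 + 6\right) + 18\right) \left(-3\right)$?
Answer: $\frac{143211}{4} \approx 35803.0$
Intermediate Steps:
$O{\left(C,h \right)} = \frac{-12 + h}{2 C}$
$\left(-663 + O{\left(36,11 \right)}\right) \left(\left(-6 + 6\right) + 18\right) \left(-3\right) = \left(-663 + \frac{-12 + 11}{2 \cdot 36}\right) \left(\left(-6 + 6\right) + 18\right) \left(-3\right) = \left(-663 + \frac{1}{2} \cdot \frac{1}{36} \left(-1\right)\right) \left(0 + 18\right) \left(-3\right) = \left(-663 - \frac{1}{72}\right) 18 \left(-3\right) = \left(- \frac{47737}{72}\right) \left(-54\right) = \frac{143211}{4}$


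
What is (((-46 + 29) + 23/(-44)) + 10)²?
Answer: 109561/1936 ≈ 56.591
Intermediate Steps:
(((-46 + 29) + 23/(-44)) + 10)² = ((-17 + 23*(-1/44)) + 10)² = ((-17 - 23/44) + 10)² = (-771/44 + 10)² = (-331/44)² = 109561/1936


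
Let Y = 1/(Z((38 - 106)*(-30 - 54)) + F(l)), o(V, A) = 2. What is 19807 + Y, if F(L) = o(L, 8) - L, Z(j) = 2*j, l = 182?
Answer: 222709909/11244 ≈ 19807.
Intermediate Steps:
F(L) = 2 - L
Y = 1/11244 (Y = 1/(2*((38 - 106)*(-30 - 54)) + (2 - 1*182)) = 1/(2*(-68*(-84)) + (2 - 182)) = 1/(2*5712 - 180) = 1/(11424 - 180) = 1/11244 ≈ 8.8936e-5)
19807 + Y = 19807 + 1/11244 = 222709909/11244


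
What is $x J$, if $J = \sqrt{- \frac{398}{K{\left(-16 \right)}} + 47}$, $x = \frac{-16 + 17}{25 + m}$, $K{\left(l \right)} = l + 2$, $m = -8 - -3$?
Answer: $\frac{\sqrt{231}}{35} \approx 0.43425$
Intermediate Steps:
$m = -5$ ($m = -8 + 3 = -5$)
$K{\left(l \right)} = 2 + l$
$x = \frac{1}{20}$ ($x = \frac{-16 + 17}{25 - 5} = 1 \cdot \frac{1}{20} = \frac{1}{20} \approx 0.05$)
$J = \frac{4 \sqrt{231}}{7}$ ($J = \sqrt{- \frac{398}{2 - 16} + 47} = \sqrt{- \frac{398}{-14} + 47} = \sqrt{\left(-398\right) \left(- \frac{1}{14}\right) + 47} = \sqrt{\frac{199}{7} + 47} = \sqrt{\frac{528}{7}} = \frac{4 \sqrt{231}}{7} \approx 8.685$)
$x J = \frac{\frac{4}{7} \sqrt{231}}{20} = \frac{\sqrt{231}}{35}$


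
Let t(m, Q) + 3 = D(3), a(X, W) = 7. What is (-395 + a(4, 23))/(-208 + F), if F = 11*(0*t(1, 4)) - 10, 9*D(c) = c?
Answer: 194/109 ≈ 1.7798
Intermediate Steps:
D(c) = c/9
t(m, Q) = -8/3 (t(m, Q) = -3 + (1/9)*3 = -3 + 1/3 = -8/3)
F = -10 (F = 11*(0*(-8/3)) - 10 = 11*0 - 10 = 0 - 10 = -10)
(-395 + a(4, 23))/(-208 + F) = (-395 + 7)/(-208 - 10) = -388/(-218) = -388*(-1/218) = 194/109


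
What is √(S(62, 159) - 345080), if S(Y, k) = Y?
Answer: I*√345018 ≈ 587.38*I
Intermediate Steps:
√(S(62, 159) - 345080) = √(62 - 345080) = √(-345018) = I*√345018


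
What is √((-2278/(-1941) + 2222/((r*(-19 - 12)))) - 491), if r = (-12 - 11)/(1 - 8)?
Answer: I*√979931407779399/1383933 ≈ 22.619*I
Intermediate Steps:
r = 23/7 (r = -23/(-7) = -23*(-⅐) = 23/7 ≈ 3.2857)
√((-2278/(-1941) + 2222/((r*(-19 - 12)))) - 491) = √((-2278/(-1941) + 2222/((23*(-19 - 12)/7))) - 491) = √((-2278*(-1/1941) + 2222/(((23/7)*(-31)))) - 491) = √((2278/1941 + 2222/(-713/7)) - 491) = √((2278/1941 + 2222*(-7/713)) - 491) = √((2278/1941 - 15554/713) - 491) = √(-28566100/1383933 - 491) = √(-708077203/1383933) = I*√979931407779399/1383933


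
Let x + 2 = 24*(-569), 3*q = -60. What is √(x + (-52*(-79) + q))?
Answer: I*√9570 ≈ 97.826*I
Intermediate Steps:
q = -20 (q = (⅓)*(-60) = -20)
x = -13658 (x = -2 + 24*(-569) = -2 - 13656 = -13658)
√(x + (-52*(-79) + q)) = √(-13658 + (-52*(-79) - 20)) = √(-13658 + (4108 - 20)) = √(-13658 + 4088) = √(-9570) = I*√9570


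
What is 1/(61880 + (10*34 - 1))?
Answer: 1/62219 ≈ 1.6072e-5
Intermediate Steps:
1/(61880 + (10*34 - 1)) = 1/(61880 + (340 - 1)) = 1/(61880 + 339) = 1/62219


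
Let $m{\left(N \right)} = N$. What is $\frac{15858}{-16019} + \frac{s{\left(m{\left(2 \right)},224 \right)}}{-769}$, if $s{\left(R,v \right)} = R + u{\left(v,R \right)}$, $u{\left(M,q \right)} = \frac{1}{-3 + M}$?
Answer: $- \frac{2702147659}{2722413031} \approx -0.99256$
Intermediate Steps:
$s{\left(R,v \right)} = R + \frac{1}{-3 + v}$
$\frac{15858}{-16019} + \frac{s{\left(m{\left(2 \right)},224 \right)}}{-769} = \frac{15858}{-16019} + \frac{\frac{1}{-3 + 224} \left(1 + 2 \left(-3 + 224\right)\right)}{-769} = 15858 \left(- \frac{1}{16019}\right) + \frac{1 + 2 \cdot 221}{221} \left(- \frac{1}{769}\right) = - \frac{15858}{16019} + \frac{1 + 442}{221} \left(- \frac{1}{769}\right) = - \frac{15858}{16019} + \frac{1}{221} \cdot 443 \left(- \frac{1}{769}\right) = - \frac{15858}{16019} + \frac{443}{221} \left(- \frac{1}{769}\right) = - \frac{15858}{16019} - \frac{443}{169949} = - \frac{2702147659}{2722413031}$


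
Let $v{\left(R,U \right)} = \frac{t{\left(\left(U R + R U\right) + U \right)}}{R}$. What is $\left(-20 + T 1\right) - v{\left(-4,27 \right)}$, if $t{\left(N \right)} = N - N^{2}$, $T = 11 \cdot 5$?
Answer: $- \frac{17885}{2} \approx -8942.5$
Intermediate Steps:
$T = 55$
$v{\left(R,U \right)} = \frac{\left(U + 2 R U\right) \left(1 - U - 2 R U\right)}{R}$ ($v{\left(R,U \right)} = \frac{\left(\left(U R + R U\right) + U\right) \left(1 - \left(\left(U R + R U\right) + U\right)\right)}{R} = \frac{\left(\left(R U + R U\right) + U\right) \left(1 - \left(\left(R U + R U\right) + U\right)\right)}{R} = \frac{\left(2 R U + U\right) \left(1 - \left(2 R U + U\right)\right)}{R} = \frac{\left(U + 2 R U\right) \left(1 - \left(U + 2 R U\right)\right)}{R} = \frac{\left(U + 2 R U\right) \left(1 - U - 2 R U\right)}{R}$)
$\left(-20 + T 1\right) - v{\left(-4,27 \right)} = \left(-20 + 55 \cdot 1\right) - \left(-1\right) 27 \frac{1}{-4} \left(1 + 2 \left(-4\right)\right) \left(-1 + 27 \left(1 + 2 \left(-4\right)\right)\right) = \left(-20 + 55\right) - \left(-1\right) 27 \left(- \frac{1}{4}\right) \left(1 - 8\right) \left(-1 + 27 \left(1 - 8\right)\right) = 35 - \left(-1\right) 27 \left(- \frac{1}{4}\right) \left(-7\right) \left(-1 + 27 \left(-7\right)\right) = 35 - \left(-1\right) 27 \left(- \frac{1}{4}\right) \left(-7\right) \left(-1 - 189\right) = 35 - \left(-1\right) 27 \left(- \frac{1}{4}\right) \left(-7\right) \left(-190\right) = 35 - \frac{17955}{2} = - \frac{17885}{2}$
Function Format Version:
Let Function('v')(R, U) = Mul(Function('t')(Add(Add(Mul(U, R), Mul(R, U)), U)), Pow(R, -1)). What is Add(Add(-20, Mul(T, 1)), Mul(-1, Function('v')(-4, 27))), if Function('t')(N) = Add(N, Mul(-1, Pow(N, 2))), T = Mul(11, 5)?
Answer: Rational(-17885, 2) ≈ -8942.5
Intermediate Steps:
T = 55
Function('v')(R, U) = Mul(Pow(R, -1), Add(U, Mul(2, R, U)), Add(1, Mul(-1, U), Mul(-2, R, U))) (Function('v')(R, U) = Mul(Mul(Add(Add(Mul(U, R), Mul(R, U)), U), Add(1, Mul(-1, Add(Add(Mul(U, R), Mul(R, U)), U)))), Pow(R, -1)) = Mul(Mul(Add(Add(Mul(R, U), Mul(R, U)), U), Add(1, Mul(-1, Add(Add(Mul(R, U), Mul(R, U)), U)))), Pow(R, -1)) = Mul(Mul(Add(Mul(2, R, U), U), Add(1, Mul(-1, Add(Mul(2, R, U), U)))), Pow(R, -1)) = Mul(Mul(Add(U, Mul(2, R, U)), Add(1, Mul(-1, Add(U, Mul(2, R, U))))), Pow(R, -1)) = Mul(Mul(Add(U, Mul(2, R, U)), Add(1, Add(Mul(-1, U), Mul(-2, R, U)))), Pow(R, -1)) = Mul(Mul(Add(U, Mul(2, R, U)), Add(1, Mul(-1, U), Mul(-2, R, U))), Pow(R, -1)) = Mul(Pow(R, -1), Add(U, Mul(2, R, U)), Add(1, Mul(-1, U), Mul(-2, R, U))))
Add(Add(-20, Mul(T, 1)), Mul(-1, Function('v')(-4, 27))) = Add(Add(-20, Mul(55, 1)), Mul(-1, Mul(-1, 27, Pow(-4, -1), Add(1, Mul(2, -4)), Add(-1, Mul(27, Add(1, Mul(2, -4))))))) = Add(Add(-20, 55), Mul(-1, Mul(-1, 27, Rational(-1, 4), Add(1, -8), Add(-1, Mul(27, Add(1, -8)))))) = Add(35, Mul(-1, Mul(-1, 27, Rational(-1, 4), -7, Add(-1, Mul(27, -7))))) = Add(35, Mul(-1, Mul(-1, 27, Rational(-1, 4), -7, Add(-1, -189)))) = Add(35, Mul(-1, Mul(-1, 27, Rational(-1, 4), -7, -190))) = Add(35, Mul(-1, Rational(17955, 2))) = Add(35, Rational(-17955, 2)) = Rational(-17885, 2)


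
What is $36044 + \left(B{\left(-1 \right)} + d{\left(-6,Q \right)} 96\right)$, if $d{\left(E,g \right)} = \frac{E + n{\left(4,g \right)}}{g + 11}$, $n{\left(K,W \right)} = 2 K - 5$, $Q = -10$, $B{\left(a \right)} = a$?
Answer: $35755$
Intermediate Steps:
$n{\left(K,W \right)} = -5 + 2 K$
$d{\left(E,g \right)} = \frac{3 + E}{11 + g}$ ($d{\left(E,g \right)} = \frac{E + \left(-5 + 2 \cdot 4\right)}{g + 11} = \frac{E + \left(-5 + 8\right)}{11 + g} = \frac{E + 3}{11 + g} = \frac{3 + E}{11 + g}$)
$36044 + \left(B{\left(-1 \right)} + d{\left(-6,Q \right)} 96\right) = 36044 + \left(-1 + \frac{3 - 6}{11 - 10} \cdot 96\right) = 36044 + \left(-1 + 1^{-1} \left(-3\right) 96\right) = 36044 + \left(-1 + 1 \left(-3\right) 96\right) = 36044 - 289 = 35755$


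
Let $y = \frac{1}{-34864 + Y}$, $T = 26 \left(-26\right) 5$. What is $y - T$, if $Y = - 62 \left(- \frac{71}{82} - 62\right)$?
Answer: $\frac{4291312179}{1269619} \approx 3380.0$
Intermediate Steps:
$Y = \frac{159805}{41}$ ($Y = - 62 \left(\left(-71\right) \frac{1}{82} - 62\right) = - 62 \left(- \frac{71}{82} - 62\right) = \left(-62\right) \left(- \frac{5155}{82}\right) = \frac{159805}{41} \approx 3897.7$)
$T = -3380$ ($T = \left(-676\right) 5 = -3380$)
$y = - \frac{41}{1269619}$ ($y = \frac{1}{-34864 + \frac{159805}{41}} = \frac{1}{- \frac{1269619}{41}} = - \frac{41}{1269619} \approx -3.2293 \cdot 10^{-5}$)
$y - T = - \frac{41}{1269619} - -3380 = - \frac{41}{1269619} + 3380 = \frac{4291312179}{1269619}$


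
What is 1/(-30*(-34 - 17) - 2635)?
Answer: -1/1105 ≈ -0.00090498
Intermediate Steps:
1/(-30*(-34 - 17) - 2635) = 1/(-30*(-51) - 2635) = 1/(1530 - 2635) = 1/(-1105) = -1/1105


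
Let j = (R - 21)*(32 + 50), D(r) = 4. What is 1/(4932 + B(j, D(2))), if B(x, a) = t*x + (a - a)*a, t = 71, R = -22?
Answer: -1/245414 ≈ -4.0747e-6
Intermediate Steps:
j = -3526 (j = (-22 - 21)*(32 + 50) = -43*82 = -3526)
B(x, a) = 71*x (B(x, a) = 71*x + (a - a)*a = 71*x + 0*a = 71*x + 0 = 71*x)
1/(4932 + B(j, D(2))) = 1/(4932 + 71*(-3526)) = 1/(4932 - 250346) = 1/(-245414) = -1/245414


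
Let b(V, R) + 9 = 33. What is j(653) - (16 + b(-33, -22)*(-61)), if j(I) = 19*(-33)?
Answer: 821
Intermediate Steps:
j(I) = -627
b(V, R) = 24 (b(V, R) = -9 + 33 = 24)
j(653) - (16 + b(-33, -22)*(-61)) = -627 - (16 + 24*(-61)) = -627 - (16 - 1464) = -627 - 1*(-1448) = -627 + 1448 = 821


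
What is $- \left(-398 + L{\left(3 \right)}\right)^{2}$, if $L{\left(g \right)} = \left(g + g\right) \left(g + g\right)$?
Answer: $-131044$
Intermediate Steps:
$L{\left(g \right)} = 4 g^{2}$ ($L{\left(g \right)} = 2 g 2 g = 4 g^{2}$)
$- \left(-398 + L{\left(3 \right)}\right)^{2} = - \left(-398 + 4 \cdot 3^{2}\right)^{2} = - \left(-398 + 4 \cdot 9\right)^{2} = - \left(-398 + 36\right)^{2} = - \left(-362\right)^{2} = \left(-1\right) 131044 = -131044$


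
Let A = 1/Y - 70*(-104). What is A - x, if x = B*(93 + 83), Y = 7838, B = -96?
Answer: 189491489/7838 ≈ 24176.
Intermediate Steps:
x = -16896 (x = -96*(93 + 83) = -96*176 = -16896)
A = 57060641/7838 (A = 1/7838 - 70*(-104) = 1/7838 - 1*(-7280) = 1/7838 + 7280 = 57060641/7838 ≈ 7280.0)
A - x = 57060641/7838 - 1*(-16896) = 57060641/7838 + 16896 = 189491489/7838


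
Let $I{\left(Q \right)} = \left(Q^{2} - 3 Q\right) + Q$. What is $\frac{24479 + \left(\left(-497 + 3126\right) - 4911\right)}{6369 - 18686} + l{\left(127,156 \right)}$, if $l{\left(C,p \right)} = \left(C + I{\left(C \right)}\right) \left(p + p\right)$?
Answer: $\frac{61494127611}{12317} \approx 4.9926 \cdot 10^{6}$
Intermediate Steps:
$I{\left(Q \right)} = Q^{2} - 2 Q$
$l{\left(C,p \right)} = 2 p \left(C + C \left(-2 + C\right)\right)$ ($l{\left(C,p \right)} = \left(C + C \left(-2 + C\right)\right) \left(p + p\right) = \left(C + C \left(-2 + C\right)\right) 2 p = 2 p \left(C + C \left(-2 + C\right)\right)$)
$\frac{24479 + \left(\left(-497 + 3126\right) - 4911\right)}{6369 - 18686} + l{\left(127,156 \right)} = \frac{24479 + \left(\left(-497 + 3126\right) - 4911\right)}{6369 - 18686} + 2 \cdot 127 \cdot 156 \left(-1 + 127\right) = \frac{24479 + \left(2629 - 4911\right)}{-12317} + 2 \cdot 127 \cdot 156 \cdot 126 = \left(24479 - 2282\right) \left(- \frac{1}{12317}\right) + 4992624 = 22197 \left(- \frac{1}{12317}\right) + 4992624 = - \frac{22197}{12317} + 4992624 = \frac{61494127611}{12317}$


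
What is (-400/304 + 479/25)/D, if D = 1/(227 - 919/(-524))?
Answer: 253998173/62225 ≈ 4081.9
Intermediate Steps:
D = 524/119867 (D = 1/(227 - 919*(-1/524)) = 1/(227 + 919/524) = 1/(119867/524) = 524/119867 ≈ 0.0043715)
(-400/304 + 479/25)/D = (-400/304 + 479/25)/(524/119867) = (-400*1/304 + 479*(1/25))*(119867/524) = (-25/19 + 479/25)*(119867/524) = (8476/475)*(119867/524) = 253998173/62225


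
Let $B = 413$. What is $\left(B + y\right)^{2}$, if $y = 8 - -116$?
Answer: $288369$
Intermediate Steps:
$y = 124$ ($y = 8 + 116 = 124$)
$\left(B + y\right)^{2} = \left(413 + 124\right)^{2} = 537^{2} = 288369$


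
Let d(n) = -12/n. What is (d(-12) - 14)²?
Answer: 169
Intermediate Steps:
(d(-12) - 14)² = (-12/(-12) - 14)² = (-12*(-1/12) - 14)² = (1 - 14)² = (-13)² = 169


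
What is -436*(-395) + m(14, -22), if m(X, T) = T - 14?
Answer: 172184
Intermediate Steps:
m(X, T) = -14 + T
-436*(-395) + m(14, -22) = -436*(-395) + (-14 - 22) = 172220 - 36 = 172184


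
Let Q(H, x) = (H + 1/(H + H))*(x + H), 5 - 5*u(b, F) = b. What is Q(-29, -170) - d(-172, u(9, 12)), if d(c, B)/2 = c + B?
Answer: 1774809/290 ≈ 6120.0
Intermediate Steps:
u(b, F) = 1 - b/5
Q(H, x) = (H + x)*(H + 1/(2*H)) (Q(H, x) = (H + 1/(2*H))*(H + x) = (H + x)*(H + 1/(2*H)))
d(c, B) = 2*B + 2*c (d(c, B) = 2*(c + B) = 2*(B + c) = 2*B + 2*c)
Q(-29, -170) - d(-172, u(9, 12)) = (½ + (-29)² - 29*(-170) + (½)*(-170)/(-29)) - (2*(1 - ⅕*9) + 2*(-172)) = (½ + 841 + 4930 + (½)*(-170)*(-1/29)) - (2*(1 - 9/5) - 344) = (½ + 841 + 4930 + 85/29) - (2*(-⅘) - 344) = 334917/58 - (-8/5 - 344) = 334917/58 - 1*(-1728/5) = 334917/58 + 1728/5 = 1774809/290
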